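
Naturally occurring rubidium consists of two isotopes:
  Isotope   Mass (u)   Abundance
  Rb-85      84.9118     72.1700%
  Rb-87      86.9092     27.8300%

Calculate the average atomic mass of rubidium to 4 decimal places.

85.4677 u

Average mass = Σ (abundance × isotope mass) = 0.721700 × 84.9118 + 0.278300 × 86.9092
= 61.28085 + 24.18683 = 85.46768 u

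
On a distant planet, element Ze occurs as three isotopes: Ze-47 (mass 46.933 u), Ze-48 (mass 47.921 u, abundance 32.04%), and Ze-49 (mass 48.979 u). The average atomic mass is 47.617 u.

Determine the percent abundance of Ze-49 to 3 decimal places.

17.959%

Let x and y be the fractions of Ze-47 and Ze-49. Then x + y = 1 − 0.3204 = 0.6796 and 46.933x + 48.979y = 47.617 − 0.3204×47.921 = 32.2631116.
Substituting: 46.933x + 48.979(0.6796 − x) = 32.2631116
(46.933 − 48.979)x = -1.0230168  ⇒  x = 0.50001, y = 0.17959
Ze-47: 50.001%, Ze-49: 17.959%.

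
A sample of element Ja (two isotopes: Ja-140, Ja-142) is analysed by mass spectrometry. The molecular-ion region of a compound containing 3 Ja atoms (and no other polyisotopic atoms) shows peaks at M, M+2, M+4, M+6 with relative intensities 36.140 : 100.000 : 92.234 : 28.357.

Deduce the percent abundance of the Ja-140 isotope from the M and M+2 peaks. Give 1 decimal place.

If p is the fraction of Ja that is Ja-140, then I(M+2)/I(M) = [C(3,1)·p^2·(1−p)] / p^3 = 3·(1−p)/p = 100.000/36.140 = 2.7670
(1−p)/p = 2.7670/3 = 0.9223  ⇒  p = 1/(1 + 0.9223) = 0.5202
Ja-140: 52.0%, Ja-142: 48.0%.

52.0%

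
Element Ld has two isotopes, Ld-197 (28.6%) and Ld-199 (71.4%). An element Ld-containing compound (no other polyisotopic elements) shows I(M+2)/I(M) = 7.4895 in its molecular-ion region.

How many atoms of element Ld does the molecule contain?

For n independent Ld atoms, I(M+2)/I(M) = n · (abundance Ld-199) / (abundance Ld-197) = n · 0.714/0.286.
n = 7.4895 × 0.286/0.714 = 3.00 ≈ 3

3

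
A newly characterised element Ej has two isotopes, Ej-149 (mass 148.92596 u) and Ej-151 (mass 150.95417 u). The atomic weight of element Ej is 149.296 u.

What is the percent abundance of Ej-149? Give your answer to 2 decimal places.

81.76%

With x = fraction of Ej-149 (so Ej-151 is 1 − x):
148.92596·x + 150.95417·(1 − x) = 149.296
(148.92596 − 150.95417)·x = 149.296 − 150.95417
x = -1.65817 / -2.02821 = 0.81755 → 81.76% Ej-149, 18.24% Ej-151.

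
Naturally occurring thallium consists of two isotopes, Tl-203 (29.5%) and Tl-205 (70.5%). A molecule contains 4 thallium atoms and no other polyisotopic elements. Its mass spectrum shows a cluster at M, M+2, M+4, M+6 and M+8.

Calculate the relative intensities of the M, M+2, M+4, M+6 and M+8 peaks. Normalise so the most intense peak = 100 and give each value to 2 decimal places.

The 4 Tl atoms are independent, so intensities follow the terms of (0.295 + 0.705)^4.
P(M) = 0.295^4 = 0.007573
P(M+2) = 4 × 0.295^3 × 0.705^1 = 0.072396
P(M+4) = 6 × 0.295^2 × 0.705^2 = 0.259522
P(M+6) = 4 × 0.295^1 × 0.705^3 = 0.413475
P(M+8) = 0.705^4 = 0.247034
The M+6 peak is largest (0.413475); scaling to 100 gives 1.83 : 17.51 : 62.77 : 100.00 : 59.75.

1.83 : 17.51 : 62.77 : 100.00 : 59.75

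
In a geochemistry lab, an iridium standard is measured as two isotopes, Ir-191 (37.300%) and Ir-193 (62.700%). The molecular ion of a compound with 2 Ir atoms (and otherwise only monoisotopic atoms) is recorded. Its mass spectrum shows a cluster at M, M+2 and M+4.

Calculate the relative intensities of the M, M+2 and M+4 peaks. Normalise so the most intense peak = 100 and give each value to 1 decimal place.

Expanding (0.37300 + 0.62700)^2:
P(M) = 0.37300^2 = 0.139129
P(M+2) = 2 × 0.37300^1 × 0.62700^1 = 0.467742
P(M+4) = 0.62700^2 = 0.393129
The M+2 peak is largest (0.467742); scaling to 100 gives 29.7 : 100.0 : 84.0.

29.7 : 100.0 : 84.0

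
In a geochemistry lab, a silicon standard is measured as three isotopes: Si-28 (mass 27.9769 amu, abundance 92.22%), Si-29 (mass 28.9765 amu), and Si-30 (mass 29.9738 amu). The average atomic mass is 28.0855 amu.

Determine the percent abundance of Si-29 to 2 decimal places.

4.69%

Let x and y be the fractions of Si-29 and Si-30. Then x + y = 1 − 0.9222 = 0.0778 and 28.9765x + 29.9738y = 28.0855 − 0.9222×27.9769 = 2.28520282.
Substituting: 28.9765x + 29.9738(0.0778 − x) = 2.28520282
(28.9765 − 29.9738)x = -0.04675882  ⇒  x = 0.04689, y = 0.03091
Si-29: 4.69%, Si-30: 3.09%.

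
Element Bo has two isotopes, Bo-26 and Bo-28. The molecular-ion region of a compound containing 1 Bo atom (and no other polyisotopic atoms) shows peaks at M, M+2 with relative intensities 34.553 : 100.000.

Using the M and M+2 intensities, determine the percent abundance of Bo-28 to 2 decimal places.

Let p = fractional abundance of Bo-26. I(M+2)/I(M) = [C(1,1)·p^0·(1−p)] / p^1 = 1·(1−p)/p = 100.000/34.553 = 2.8941
(1−p)/p = 2.8941/1 = 2.8941  ⇒  p = 1/(1 + 2.8941) = 0.2568
Bo-26: 25.68%, Bo-28: 74.32%.

74.32%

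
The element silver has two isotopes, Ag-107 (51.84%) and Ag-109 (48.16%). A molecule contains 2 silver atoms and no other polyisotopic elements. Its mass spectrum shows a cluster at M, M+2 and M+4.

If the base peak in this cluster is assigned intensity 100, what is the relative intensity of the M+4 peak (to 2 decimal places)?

46.45

Binomial terms of (0.5184 + 0.4816)^2: M 0.2687, M+2 0.4993, M+4 0.2319 → M+2 is the base peak.
P(M+2) = C(2,1) × 0.5184^1 × 0.4816^1 = 2 × 0.5184 × 0.4816 = 0.499323 (base)
P(M+4) = C(2,2) × 0.5184^0 × 0.4816^2 = 1 × 1.0000 × 0.23193856 = 0.231939
Relative intensity = 0.231939 / 0.499323 × 100 = 46.45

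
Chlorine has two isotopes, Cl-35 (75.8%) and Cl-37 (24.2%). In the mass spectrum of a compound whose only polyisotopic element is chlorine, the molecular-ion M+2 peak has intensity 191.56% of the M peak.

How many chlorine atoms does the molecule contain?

6

The M+2/M ratio from n Cl atoms is n · q/p = n · 0.242/0.758.
n = 1.9156 × 0.758/0.242 = 6.00 ≈ 6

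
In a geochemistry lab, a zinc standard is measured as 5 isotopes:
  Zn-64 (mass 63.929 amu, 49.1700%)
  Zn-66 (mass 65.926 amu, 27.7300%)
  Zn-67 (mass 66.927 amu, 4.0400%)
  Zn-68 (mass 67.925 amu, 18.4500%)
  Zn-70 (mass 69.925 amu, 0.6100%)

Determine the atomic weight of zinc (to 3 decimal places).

65.378 amu

Ar = Σ fᵢ·mᵢ = 0.491700 × 63.929 + 0.277300 × 65.926 + 0.040400 × 66.927 + 0.184500 × 67.925 + 0.006100 × 69.925
= 31.4339 + 18.2813 + 2.7039 + 12.5322 + 0.4265 = 65.3778 amu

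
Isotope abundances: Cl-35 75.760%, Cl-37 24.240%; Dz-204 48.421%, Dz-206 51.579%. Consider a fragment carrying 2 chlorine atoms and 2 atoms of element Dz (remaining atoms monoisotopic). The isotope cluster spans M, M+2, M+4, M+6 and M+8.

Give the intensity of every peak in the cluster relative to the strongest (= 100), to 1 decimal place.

Chlorine pattern (n=2): 0.57395776 : 0.36728448 : 0.05875776
Element Dz pattern (n=2): 0.23445932 : 0.49950135 : 0.26603932
Convolve the two distributions (both contribute in 2-u steps):
  M: 0.57395776×0.23445932 = 0.134570
  M+2: 0.57395776×0.49950135 + 0.36728448×0.23445932 = 0.372806
  M+4: 0.57395776×0.26603932 + 0.36728448×0.49950135 + 0.05875776×0.23445932 = 0.349931
  M+6: 0.36728448×0.26603932 + 0.05875776×0.49950135 = 0.127062
  M+8: 0.05875776×0.26603932 = 0.015632
Scale to base peak (0.372806) = 100: 36.1 : 100.0 : 93.9 : 34.1 : 4.2

36.1 : 100.0 : 93.9 : 34.1 : 4.2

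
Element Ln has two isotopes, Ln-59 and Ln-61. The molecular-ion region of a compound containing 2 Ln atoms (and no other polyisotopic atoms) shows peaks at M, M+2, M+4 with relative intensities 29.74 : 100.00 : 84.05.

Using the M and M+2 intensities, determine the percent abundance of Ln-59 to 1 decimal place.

Let p = fractional abundance of Ln-59. I(M+2)/I(M) = [C(2,1)·p^1·(1−p)] / p^2 = 2·(1−p)/p = 100.00/29.74 = 3.3625
(1−p)/p = 3.3625/2 = 1.6812  ⇒  p = 1/(1 + 1.6812) = 0.3730
Ln-59: 37.3%, Ln-61: 62.7%.

37.3%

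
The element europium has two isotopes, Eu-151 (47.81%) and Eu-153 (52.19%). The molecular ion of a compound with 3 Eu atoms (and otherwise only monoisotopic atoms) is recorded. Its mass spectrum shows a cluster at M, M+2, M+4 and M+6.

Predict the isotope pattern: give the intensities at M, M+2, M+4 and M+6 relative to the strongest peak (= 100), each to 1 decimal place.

28.0 : 91.6 : 100.0 : 36.4

Each Eu atom is independently Eu-151 (p = 0.4781) or Eu-153 (q = 0.5219); the cluster is the binomial expansion (p + q)^3.
P(M) = 0.4781^3 = 0.109284
P(M+2) = 3 × 0.4781^2 × 0.5219^1 = 0.357887
P(M+4) = 3 × 0.4781^1 × 0.5219^2 = 0.390674
P(M+6) = 0.5219^3 = 0.142155
The M+4 peak is largest (0.390674); scaling to 100 gives 28.0 : 91.6 : 100.0 : 36.4.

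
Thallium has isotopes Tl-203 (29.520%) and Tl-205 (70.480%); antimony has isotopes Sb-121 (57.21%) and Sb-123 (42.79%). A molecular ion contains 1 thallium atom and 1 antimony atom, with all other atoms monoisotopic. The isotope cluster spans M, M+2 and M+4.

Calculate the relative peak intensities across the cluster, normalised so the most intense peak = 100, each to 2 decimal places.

31.89 : 100.00 : 56.95

Thallium pattern (n=1): 0.2952 : 0.7048
Antimony pattern (n=1): 0.5721 : 0.4279
Convolve the two distributions (both contribute in 2-u steps):
  M: 0.2952×0.5721 = 0.168884
  M+2: 0.2952×0.4279 + 0.7048×0.5721 = 0.529532
  M+4: 0.7048×0.4279 = 0.301584
Scale to base peak (0.529532) = 100: 31.89 : 100.00 : 56.95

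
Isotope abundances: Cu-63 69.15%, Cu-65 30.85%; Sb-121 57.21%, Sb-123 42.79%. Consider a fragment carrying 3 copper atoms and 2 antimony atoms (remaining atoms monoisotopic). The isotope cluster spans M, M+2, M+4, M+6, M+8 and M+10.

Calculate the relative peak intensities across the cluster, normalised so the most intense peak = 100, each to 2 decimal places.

31.66 : 89.73 : 100.00 : 54.79 : 14.78 : 1.57

Copper pattern (n=3): 0.33065611 : 0.44254842 : 0.19743483 : 0.02936064
Antimony pattern (n=2): 0.32729841 : 0.48960318 : 0.18309841
Convolve the two distributions (both contribute in 2-u steps):
  M: 0.33065611×0.32729841 = 0.108223
  M+2: 0.33065611×0.48960318 + 0.44254842×0.32729841 = 0.306736
  M+4: 0.33065611×0.18309841 + 0.44254842×0.48960318 + 0.19743483×0.32729841 = 0.341836
  M+6: 0.44254842×0.18309841 + 0.19743483×0.48960318 + 0.02936064×0.32729841 = 0.187304
  M+8: 0.19743483×0.18309841 + 0.02936064×0.48960318 = 0.050525
  M+10: 0.02936064×0.18309841 = 0.005376
Scale to base peak (0.341836) = 100: 31.66 : 89.73 : 100.00 : 54.79 : 14.78 : 1.57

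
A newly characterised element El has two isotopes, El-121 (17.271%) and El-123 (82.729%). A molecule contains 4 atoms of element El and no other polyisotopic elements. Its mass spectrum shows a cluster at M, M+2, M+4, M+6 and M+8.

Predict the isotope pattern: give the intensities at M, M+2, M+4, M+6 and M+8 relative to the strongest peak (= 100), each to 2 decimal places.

The 4 El atoms are independent, so intensities follow the terms of (0.17271 + 0.82729)^4.
P(M) = 0.17271^4 = 0.000890
P(M+2) = 4 × 0.17271^3 × 0.82729^1 = 0.017048
P(M+4) = 6 × 0.17271^2 × 0.82729^2 = 0.122490
P(M+6) = 4 × 0.17271^1 × 0.82729^3 = 0.391157
P(M+8) = 0.82729^4 = 0.468415
The M+8 peak is largest (0.468415); scaling to 100 gives 0.19 : 3.64 : 26.15 : 83.51 : 100.00.

0.19 : 3.64 : 26.15 : 83.51 : 100.00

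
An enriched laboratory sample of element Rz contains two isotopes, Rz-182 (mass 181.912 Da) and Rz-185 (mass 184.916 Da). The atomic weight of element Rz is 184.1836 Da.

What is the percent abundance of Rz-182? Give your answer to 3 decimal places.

24.381%

Writing the weighted mean with unknown fraction x of Rz-182:
181.912·x + 184.916·(1 − x) = 184.1836
(181.912 − 184.916)·x = 184.1836 − 184.916
x = -0.7324 / -3.004 = 0.24381 → 24.381% Rz-182, 75.619% Rz-185.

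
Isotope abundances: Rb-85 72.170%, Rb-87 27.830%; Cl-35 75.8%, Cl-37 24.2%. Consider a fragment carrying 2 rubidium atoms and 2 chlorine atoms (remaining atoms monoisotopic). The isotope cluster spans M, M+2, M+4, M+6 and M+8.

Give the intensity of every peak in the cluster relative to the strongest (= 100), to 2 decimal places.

70.93 : 100.00 : 52.71 : 12.31 : 1.08

Rubidium pattern (n=2): 0.52085089 : 0.40169822 : 0.07745089
Chlorine pattern (n=2): 0.574564 : 0.366872 : 0.058564
Convolve the two distributions (both contribute in 2-u steps):
  M: 0.52085089×0.574564 = 0.299262
  M+2: 0.52085089×0.366872 + 0.40169822×0.574564 = 0.421887
  M+4: 0.52085089×0.058564 + 0.40169822×0.366872 + 0.07745089×0.574564 = 0.222375
  M+6: 0.40169822×0.058564 + 0.07745089×0.366872 = 0.051940
  M+8: 0.07745089×0.058564 = 0.004536
Scale to base peak (0.421887) = 100: 70.93 : 100.00 : 52.71 : 12.31 : 1.08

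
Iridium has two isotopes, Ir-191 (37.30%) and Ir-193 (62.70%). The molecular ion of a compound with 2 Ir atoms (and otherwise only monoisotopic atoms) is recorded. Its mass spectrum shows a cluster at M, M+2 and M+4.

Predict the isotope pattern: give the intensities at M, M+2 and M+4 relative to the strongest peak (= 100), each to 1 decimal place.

The 2 Ir atoms are independent, so intensities follow the terms of (0.3730 + 0.6270)^2.
P(M) = 0.3730^2 = 0.139129
P(M+2) = 2 × 0.3730^1 × 0.6270^1 = 0.467742
P(M+4) = 0.6270^2 = 0.393129
The M+2 peak is largest (0.467742); scaling to 100 gives 29.7 : 100.0 : 84.0.

29.7 : 100.0 : 84.0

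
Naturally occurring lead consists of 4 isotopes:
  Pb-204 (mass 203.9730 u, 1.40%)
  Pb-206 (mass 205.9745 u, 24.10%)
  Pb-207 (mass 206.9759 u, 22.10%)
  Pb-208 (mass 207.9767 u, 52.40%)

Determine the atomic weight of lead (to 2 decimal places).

207.22 u

Ar = Σ fᵢ·mᵢ = 0.0140 × 203.9730 + 0.2410 × 205.9745 + 0.2210 × 206.9759 + 0.5240 × 207.9767
= 2.85562 + 49.63985 + 45.74167 + 108.97979 = 207.21693 u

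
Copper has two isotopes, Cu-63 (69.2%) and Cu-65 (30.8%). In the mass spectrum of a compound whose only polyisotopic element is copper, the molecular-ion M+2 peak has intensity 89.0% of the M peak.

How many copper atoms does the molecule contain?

With n Cu atoms, P(M+2)/P(M) = C(n,1)·p^(n−1)q / p^n = n·q/p = n · 0.308/0.692.
n = 0.890 × 0.692/0.308 = 2.00 ≈ 2

2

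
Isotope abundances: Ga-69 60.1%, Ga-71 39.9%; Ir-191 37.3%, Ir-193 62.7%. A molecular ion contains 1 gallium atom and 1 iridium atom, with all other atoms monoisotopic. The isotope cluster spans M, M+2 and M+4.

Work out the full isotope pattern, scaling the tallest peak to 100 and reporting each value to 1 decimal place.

42.6 : 100.0 : 47.6

Gallium pattern (n=1): 0.6010 : 0.3990
Iridium pattern (n=1): 0.3730 : 0.6270
Convolve the two distributions (both contribute in 2-u steps):
  M: 0.6010×0.3730 = 0.224173
  M+2: 0.6010×0.6270 + 0.3990×0.3730 = 0.525654
  M+4: 0.3990×0.6270 = 0.250173
Scale to base peak (0.525654) = 100: 42.6 : 100.0 : 47.6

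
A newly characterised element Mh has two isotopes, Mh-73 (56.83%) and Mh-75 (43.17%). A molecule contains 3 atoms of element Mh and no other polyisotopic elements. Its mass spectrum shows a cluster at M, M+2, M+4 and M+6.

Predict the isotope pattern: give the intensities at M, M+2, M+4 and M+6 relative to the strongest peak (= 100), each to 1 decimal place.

Expanding (0.5683 + 0.4317)^3:
P(M) = 0.5683^3 = 0.183541
P(M+2) = 3 × 0.5683^2 × 0.4317^1 = 0.418272
P(M+4) = 3 × 0.5683^1 × 0.4317^2 = 0.317734
P(M+6) = 0.4317^3 = 0.080454
The M+2 peak is largest (0.418272); scaling to 100 gives 43.9 : 100.0 : 76.0 : 19.2.

43.9 : 100.0 : 76.0 : 19.2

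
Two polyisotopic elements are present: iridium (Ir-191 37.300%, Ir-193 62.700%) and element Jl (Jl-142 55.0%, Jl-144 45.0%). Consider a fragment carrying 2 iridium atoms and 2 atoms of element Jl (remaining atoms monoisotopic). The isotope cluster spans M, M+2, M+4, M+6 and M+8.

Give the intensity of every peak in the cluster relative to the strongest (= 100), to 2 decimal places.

Iridium pattern (n=2): 0.139129 : 0.467742 : 0.393129
Element Jl pattern (n=2): 0.3025 : 0.4950 : 0.2025
Convolve the two distributions (both contribute in 2-u steps):
  M: 0.139129×0.3025 = 0.042087
  M+2: 0.139129×0.4950 + 0.467742×0.3025 = 0.210361
  M+4: 0.139129×0.2025 + 0.467742×0.4950 + 0.393129×0.3025 = 0.378627
  M+6: 0.467742×0.2025 + 0.393129×0.4950 = 0.289317
  M+8: 0.393129×0.2025 = 0.079609
Scale to base peak (0.378627) = 100: 11.12 : 55.56 : 100.00 : 76.41 : 21.03

11.12 : 55.56 : 100.00 : 76.41 : 21.03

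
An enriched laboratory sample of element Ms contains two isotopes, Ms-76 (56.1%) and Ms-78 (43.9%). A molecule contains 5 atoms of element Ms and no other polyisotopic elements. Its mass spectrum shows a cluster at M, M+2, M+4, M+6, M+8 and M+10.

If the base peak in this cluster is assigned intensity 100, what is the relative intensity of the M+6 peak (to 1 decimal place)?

(0.561 + 0.439)^5 gives M 0.0556, M+2 0.2174, M+4 0.3403, M+6 0.2663, M+8 0.1042, M+10 0.0163; the largest is M+4.
P(M+4) = C(5,2) × 0.561^3 × 0.439^2 = 10 × 0.17655848 × 0.192721 = 0.340265 (base)
P(M+6) = C(5,3) × 0.561^2 × 0.439^3 = 10 × 0.314721 × 0.08460452 = 0.266268
Relative intensity = 0.266268 / 0.340265 × 100 = 78.3

78.3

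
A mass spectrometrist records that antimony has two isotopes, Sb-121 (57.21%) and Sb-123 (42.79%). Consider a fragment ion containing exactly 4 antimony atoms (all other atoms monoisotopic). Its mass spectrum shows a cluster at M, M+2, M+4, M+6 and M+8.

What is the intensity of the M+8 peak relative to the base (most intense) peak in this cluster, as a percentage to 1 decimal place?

(0.5721 + 0.4279)^4 gives M 0.1071, M+2 0.3205, M+4 0.3596, M+6 0.1793, M+8 0.0335; the largest is M+4.
P(M+4) = C(4,2) × 0.5721^2 × 0.4279^2 = 6 × 0.32729841 × 0.18309841 = 0.359567 (base)
P(M+8) = C(4,4) × 0.5721^0 × 0.4279^4 = 1 × 1.0000 × 0.03352503 = 0.033525
Relative intensity = 0.033525 / 0.359567 × 100 = 9.3

9.3%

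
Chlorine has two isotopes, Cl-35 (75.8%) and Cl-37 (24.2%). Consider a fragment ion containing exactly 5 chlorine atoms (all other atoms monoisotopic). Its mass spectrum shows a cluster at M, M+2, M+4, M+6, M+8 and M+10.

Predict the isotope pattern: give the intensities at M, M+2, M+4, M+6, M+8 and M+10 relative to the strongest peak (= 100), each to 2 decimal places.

62.64 : 100.00 : 63.85 : 20.39 : 3.25 : 0.21

Expanding (0.758 + 0.242)^5:
P(M) = 0.758^5 = 0.250234
P(M+2) = 5 × 0.758^4 × 0.242^1 = 0.399450
P(M+4) = 10 × 0.758^3 × 0.242^2 = 0.255058
P(M+6) = 10 × 0.758^2 × 0.242^3 = 0.081430
P(M+8) = 5 × 0.758^1 × 0.242^4 = 0.012999
P(M+10) = 0.242^5 = 0.000830
The M+2 peak is largest (0.399450); scaling to 100 gives 62.64 : 100.00 : 63.85 : 20.39 : 3.25 : 0.21.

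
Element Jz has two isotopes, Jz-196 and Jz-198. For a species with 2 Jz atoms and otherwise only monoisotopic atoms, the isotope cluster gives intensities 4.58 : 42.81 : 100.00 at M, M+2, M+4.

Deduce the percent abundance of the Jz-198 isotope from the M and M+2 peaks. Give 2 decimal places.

82.37%

Let p = fractional abundance of Jz-196. I(M+2)/I(M) = [C(2,1)·p^1·(1−p)] / p^2 = 2·(1−p)/p = 42.81/4.58 = 9.3472
(1−p)/p = 9.3472/2 = 4.6736  ⇒  p = 1/(1 + 4.6736) = 0.1763
Jz-196: 17.63%, Jz-198: 82.37%.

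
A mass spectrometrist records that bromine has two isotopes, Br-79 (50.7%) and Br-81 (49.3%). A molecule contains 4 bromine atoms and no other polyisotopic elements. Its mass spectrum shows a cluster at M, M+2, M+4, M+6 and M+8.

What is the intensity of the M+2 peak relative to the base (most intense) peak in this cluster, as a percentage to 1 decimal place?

68.6%

Term probabilities: M 0.0661, M+2 0.2570, M+4 0.3749, M+6 0.2430, M+8 0.0591. Base peak = M+4.
P(M+4) = C(4,2) × 0.507^2 × 0.493^2 = 6 × 0.257049 × 0.243049 = 0.374853 (base)
P(M+2) = C(4,1) × 0.507^3 × 0.493^1 = 4 × 0.13032384 × 0.4930 = 0.256999
Relative intensity = 0.256999 / 0.374853 × 100 = 68.6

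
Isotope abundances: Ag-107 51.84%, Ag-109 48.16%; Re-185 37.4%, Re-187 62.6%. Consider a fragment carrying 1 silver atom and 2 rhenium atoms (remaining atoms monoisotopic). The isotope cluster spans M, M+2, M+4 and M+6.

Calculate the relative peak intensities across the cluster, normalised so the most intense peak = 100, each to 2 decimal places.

16.92 : 72.34 : 100.00 : 44.03

Silver pattern (n=1): 0.5184 : 0.4816
Rhenium pattern (n=2): 0.139876 : 0.468248 : 0.391876
Convolve the two distributions (both contribute in 2-u steps):
  M: 0.5184×0.139876 = 0.072512
  M+2: 0.5184×0.468248 + 0.4816×0.139876 = 0.310104
  M+4: 0.5184×0.391876 + 0.4816×0.468248 = 0.428657
  M+6: 0.4816×0.391876 = 0.188727
Scale to base peak (0.428657) = 100: 16.92 : 72.34 : 100.00 : 44.03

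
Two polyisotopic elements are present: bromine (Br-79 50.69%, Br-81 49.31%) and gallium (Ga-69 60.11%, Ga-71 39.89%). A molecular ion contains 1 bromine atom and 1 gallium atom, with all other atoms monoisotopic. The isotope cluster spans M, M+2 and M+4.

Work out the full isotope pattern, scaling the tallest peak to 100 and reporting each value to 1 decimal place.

61.1 : 100.0 : 39.4

Bromine pattern (n=1): 0.5069 : 0.4931
Gallium pattern (n=1): 0.6011 : 0.3989
Convolve the two distributions (both contribute in 2-u steps):
  M: 0.5069×0.6011 = 0.304698
  M+2: 0.5069×0.3989 + 0.4931×0.6011 = 0.498605
  M+4: 0.4931×0.3989 = 0.196698
Scale to base peak (0.498605) = 100: 61.1 : 100.0 : 39.4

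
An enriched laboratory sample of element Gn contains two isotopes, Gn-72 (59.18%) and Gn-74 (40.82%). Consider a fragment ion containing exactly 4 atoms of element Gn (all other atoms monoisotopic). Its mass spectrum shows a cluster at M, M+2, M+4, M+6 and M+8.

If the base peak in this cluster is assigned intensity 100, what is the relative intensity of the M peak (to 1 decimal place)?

(0.5918 + 0.4082)^4 gives M 0.1227, M+2 0.3384, M+4 0.3501, M+6 0.1610, M+8 0.0278; the largest is M+4.
P(M+4) = C(4,2) × 0.5918^2 × 0.4082^2 = 6 × 0.35022724 × 0.16662724 = 0.350144 (base)
P(M) = C(4,0) × 0.5918^4 × 0.4082^0 = 1 × 0.12265912 × 1.0000 = 0.122659
Relative intensity = 0.122659 / 0.350144 × 100 = 35.0

35.0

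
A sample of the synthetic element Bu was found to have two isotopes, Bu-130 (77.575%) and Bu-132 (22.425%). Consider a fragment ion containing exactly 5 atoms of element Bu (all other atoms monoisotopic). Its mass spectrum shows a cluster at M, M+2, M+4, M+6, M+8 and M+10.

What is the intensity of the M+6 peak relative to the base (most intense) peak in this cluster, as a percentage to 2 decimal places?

16.71%

(0.77575 + 0.22425)^5 gives M 0.2809, M+2 0.4061, M+4 0.2348, M+6 0.0679, M+8 0.0098, M+10 0.0006; the largest is M+2.
P(M+2) = C(5,1) × 0.77575^4 × 0.22425^1 = 5 × 0.36214887 × 0.22425 = 0.406059 (base)
P(M+6) = C(5,3) × 0.77575^2 × 0.22425^3 = 10 × 0.60178806 × 0.0112771 = 0.067864
Relative intensity = 0.067864 / 0.406059 × 100 = 16.71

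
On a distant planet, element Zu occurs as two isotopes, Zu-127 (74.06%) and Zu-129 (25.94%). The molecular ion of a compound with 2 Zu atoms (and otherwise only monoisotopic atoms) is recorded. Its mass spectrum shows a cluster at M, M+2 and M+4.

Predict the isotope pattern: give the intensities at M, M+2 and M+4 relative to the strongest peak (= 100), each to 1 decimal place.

Expanding (0.7406 + 0.2594)^2:
P(M) = 0.7406^2 = 0.548488
P(M+2) = 2 × 0.7406^1 × 0.2594^1 = 0.384223
P(M+4) = 0.2594^2 = 0.067288
The M peak is largest (0.548488); scaling to 100 gives 100.0 : 70.1 : 12.3.

100.0 : 70.1 : 12.3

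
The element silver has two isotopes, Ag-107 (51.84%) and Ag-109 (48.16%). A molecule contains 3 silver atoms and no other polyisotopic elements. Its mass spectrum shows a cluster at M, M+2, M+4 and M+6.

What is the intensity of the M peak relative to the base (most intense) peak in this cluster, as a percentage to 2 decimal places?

35.88%

(0.5184 + 0.4816)^3 gives M 0.1393, M+2 0.3883, M+4 0.3607, M+6 0.1117; the largest is M+2.
P(M+2) = C(3,1) × 0.5184^2 × 0.4816^1 = 3 × 0.26873856 × 0.4816 = 0.388273 (base)
P(M) = C(3,0) × 0.5184^3 × 0.4816^0 = 1 × 0.13931407 × 1.0000 = 0.139314
Relative intensity = 0.139314 / 0.388273 × 100 = 35.88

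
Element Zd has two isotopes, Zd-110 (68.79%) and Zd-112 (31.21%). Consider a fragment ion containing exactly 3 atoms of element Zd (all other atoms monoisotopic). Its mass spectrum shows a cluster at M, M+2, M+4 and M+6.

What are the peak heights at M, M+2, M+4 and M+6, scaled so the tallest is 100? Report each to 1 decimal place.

Each Zd atom is independently Zd-110 (p = 0.6879) or Zd-112 (q = 0.3121); the cluster is the binomial expansion (p + q)^3.
P(M) = 0.6879^3 = 0.325519
P(M+2) = 3 × 0.6879^2 × 0.3121^1 = 0.443063
P(M+4) = 3 × 0.6879^1 × 0.3121^2 = 0.201018
P(M+6) = 0.3121^3 = 0.030401
The M+2 peak is largest (0.443063); scaling to 100 gives 73.5 : 100.0 : 45.4 : 6.9.

73.5 : 100.0 : 45.4 : 6.9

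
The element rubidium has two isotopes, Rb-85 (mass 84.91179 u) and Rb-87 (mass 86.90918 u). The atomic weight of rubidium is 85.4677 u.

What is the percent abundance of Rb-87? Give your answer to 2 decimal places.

27.83%

Writing the weighted mean with unknown fraction x of Rb-85:
84.91179·x + 86.90918·(1 − x) = 85.4677
(84.91179 − 86.90918)·x = 85.4677 − 86.90918
x = -1.44148 / -1.99739 = 0.72168 → 72.17% Rb-85, 27.83% Rb-87.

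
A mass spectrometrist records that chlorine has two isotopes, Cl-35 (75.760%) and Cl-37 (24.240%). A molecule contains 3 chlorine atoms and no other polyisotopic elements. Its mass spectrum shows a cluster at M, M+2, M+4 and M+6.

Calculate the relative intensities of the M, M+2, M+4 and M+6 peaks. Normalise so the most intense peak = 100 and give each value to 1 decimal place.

Expanding (0.75760 + 0.24240)^3:
P(M) = 0.75760^3 = 0.434830
P(M+2) = 3 × 0.75760^2 × 0.24240^1 = 0.417382
P(M+4) = 3 × 0.75760^1 × 0.24240^2 = 0.133545
P(M+6) = 0.24240^3 = 0.014243
The M peak is largest (0.434830); scaling to 100 gives 100.0 : 96.0 : 30.7 : 3.3.

100.0 : 96.0 : 30.7 : 3.3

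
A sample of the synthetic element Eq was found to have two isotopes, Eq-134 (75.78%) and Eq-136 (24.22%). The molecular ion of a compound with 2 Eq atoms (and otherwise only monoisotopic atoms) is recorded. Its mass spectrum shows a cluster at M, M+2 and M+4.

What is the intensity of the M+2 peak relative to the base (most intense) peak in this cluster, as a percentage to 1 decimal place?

Binomial terms of (0.7578 + 0.2422)^2: M 0.5743, M+2 0.3671, M+4 0.0587 → M is the base peak.
P(M) = C(2,0) × 0.7578^2 × 0.2422^0 = 1 × 0.57426084 × 1.0000 = 0.574261 (base)
P(M+2) = C(2,1) × 0.7578^1 × 0.2422^1 = 2 × 0.7578 × 0.2422 = 0.367078
Relative intensity = 0.367078 / 0.574261 × 100 = 63.9

63.9%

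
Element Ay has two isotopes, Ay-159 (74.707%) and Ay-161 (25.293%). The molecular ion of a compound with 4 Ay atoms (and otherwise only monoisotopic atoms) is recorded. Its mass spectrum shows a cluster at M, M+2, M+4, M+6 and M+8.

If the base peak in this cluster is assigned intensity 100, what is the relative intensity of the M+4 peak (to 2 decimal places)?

Binomial terms of (0.74707 + 0.25293)^4: M 0.3115, M+2 0.4218, M+4 0.2142, M+6 0.0484, M+8 0.0041 → M+2 is the base peak.
P(M+2) = C(4,1) × 0.74707^3 × 0.25293^1 = 4 × 0.41694992 × 0.25293 = 0.421837 (base)
P(M+4) = C(4,2) × 0.74707^2 × 0.25293^2 = 6 × 0.55811358 × 0.06397358 = 0.214227
Relative intensity = 0.214227 / 0.421837 × 100 = 50.78

50.78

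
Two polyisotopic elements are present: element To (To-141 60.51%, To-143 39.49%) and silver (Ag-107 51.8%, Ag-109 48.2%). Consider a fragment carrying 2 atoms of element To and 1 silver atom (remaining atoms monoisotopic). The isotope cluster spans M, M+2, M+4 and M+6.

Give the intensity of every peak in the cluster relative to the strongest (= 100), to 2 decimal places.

Element To pattern (n=2): 0.36614601 : 0.47790798 : 0.15594601
Silver pattern (n=1): 0.5180 : 0.4820
Convolve the two distributions (both contribute in 2-u steps):
  M: 0.36614601×0.5180 = 0.189664
  M+2: 0.36614601×0.4820 + 0.47790798×0.5180 = 0.424039
  M+4: 0.47790798×0.4820 + 0.15594601×0.5180 = 0.311132
  M+6: 0.15594601×0.4820 = 0.075166
Scale to base peak (0.424039) = 100: 44.73 : 100.00 : 73.37 : 17.73

44.73 : 100.00 : 73.37 : 17.73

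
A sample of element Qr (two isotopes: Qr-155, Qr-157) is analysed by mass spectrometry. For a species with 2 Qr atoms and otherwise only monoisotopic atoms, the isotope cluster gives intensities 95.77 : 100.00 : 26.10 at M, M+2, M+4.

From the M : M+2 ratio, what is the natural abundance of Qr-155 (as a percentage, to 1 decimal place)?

Write p for the Qr-155 fraction. I(M+2)/I(M) = [C(2,1)·p^1·(1−p)] / p^2 = 2·(1−p)/p = 100.00/95.77 = 1.0442
(1−p)/p = 1.0442/2 = 0.5221  ⇒  p = 1/(1 + 0.5221) = 0.6570
Qr-155: 65.7%, Qr-157: 34.3%.

65.7%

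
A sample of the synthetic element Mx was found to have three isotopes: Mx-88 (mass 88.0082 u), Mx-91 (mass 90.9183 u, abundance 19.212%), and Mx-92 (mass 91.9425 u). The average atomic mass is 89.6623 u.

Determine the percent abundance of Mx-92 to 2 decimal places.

Let x and y be the fractions of Mx-88 and Mx-92. Then x + y = 1 − 0.19212 = 0.80788 and 88.0082x + 91.9425y = 89.6623 − 0.19212×90.9183 = 72.195076204.
Substituting: 88.0082x + 91.9425(0.80788 − x) = 72.195076204
(88.0082 − 91.9425)x = -2.083430696  ⇒  x = 0.52956, y = 0.27832
Mx-88: 52.96%, Mx-92: 27.83%.

27.83%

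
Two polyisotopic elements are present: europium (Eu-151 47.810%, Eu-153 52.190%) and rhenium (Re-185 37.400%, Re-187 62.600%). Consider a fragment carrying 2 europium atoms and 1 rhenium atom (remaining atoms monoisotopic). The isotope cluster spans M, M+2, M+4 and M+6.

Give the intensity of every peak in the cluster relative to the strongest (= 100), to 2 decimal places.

Europium pattern (n=2): 0.22857961 : 0.49904078 : 0.27237961
Rhenium pattern (n=1): 0.3740 : 0.6260
Convolve the two distributions (both contribute in 2-u steps):
  M: 0.22857961×0.3740 = 0.085489
  M+2: 0.22857961×0.6260 + 0.49904078×0.3740 = 0.329732
  M+4: 0.49904078×0.6260 + 0.27237961×0.3740 = 0.414270
  M+6: 0.27237961×0.6260 = 0.170510
Scale to base peak (0.414270) = 100: 20.64 : 79.59 : 100.00 : 41.16

20.64 : 79.59 : 100.00 : 41.16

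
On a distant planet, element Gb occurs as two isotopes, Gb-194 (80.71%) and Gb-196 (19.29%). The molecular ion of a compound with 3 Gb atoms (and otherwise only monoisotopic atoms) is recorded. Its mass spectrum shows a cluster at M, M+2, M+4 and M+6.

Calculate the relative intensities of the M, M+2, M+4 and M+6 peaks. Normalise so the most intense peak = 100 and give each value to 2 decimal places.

The 3 Gb atoms are independent, so intensities follow the terms of (0.8071 + 0.1929)^3.
P(M) = 0.8071^3 = 0.525753
P(M+2) = 3 × 0.8071^2 × 0.1929^1 = 0.376971
P(M+4) = 3 × 0.8071^1 × 0.1929^2 = 0.090098
P(M+6) = 0.1929^3 = 0.007178
The M peak is largest (0.525753); scaling to 100 gives 100.00 : 71.70 : 17.14 : 1.37.

100.00 : 71.70 : 17.14 : 1.37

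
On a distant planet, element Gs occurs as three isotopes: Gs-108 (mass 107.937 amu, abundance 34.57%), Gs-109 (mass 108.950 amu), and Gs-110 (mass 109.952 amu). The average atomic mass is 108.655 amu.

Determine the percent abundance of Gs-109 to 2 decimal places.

Let x and y be the fractions of Gs-109 and Gs-110. Then x + y = 1 − 0.3457 = 0.6543 and 108.950x + 109.952y = 108.655 − 0.3457×107.937 = 71.3411791.
Substituting: 108.950x + 109.952(0.6543 − x) = 71.3411791
(108.950 − 109.952)x = -0.6004145  ⇒  x = 0.59922, y = 0.05508
Gs-109: 59.92%, Gs-110: 5.51%.

59.92%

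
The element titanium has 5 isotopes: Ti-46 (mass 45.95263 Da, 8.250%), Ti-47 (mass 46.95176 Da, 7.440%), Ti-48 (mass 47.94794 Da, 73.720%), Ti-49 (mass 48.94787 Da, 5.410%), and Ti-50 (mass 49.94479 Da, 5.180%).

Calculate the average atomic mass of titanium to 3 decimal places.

47.867 Da

Weight each isotope mass by its fractional abundance: 0.08250 × 45.95263 + 0.07440 × 46.95176 + 0.73720 × 47.94794 + 0.05410 × 48.94787 + 0.05180 × 49.94479
= 3.791092 + 3.493211 + 35.347221 + 2.648080 + 2.587140 = 47.866744 Da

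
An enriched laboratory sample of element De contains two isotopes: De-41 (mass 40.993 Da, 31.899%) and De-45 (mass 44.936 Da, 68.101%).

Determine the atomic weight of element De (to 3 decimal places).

Weight each isotope mass by its fractional abundance: 0.31899 × 40.993 + 0.68101 × 44.936
= 13.0764 + 30.6019 = 43.6783 Da

43.678 Da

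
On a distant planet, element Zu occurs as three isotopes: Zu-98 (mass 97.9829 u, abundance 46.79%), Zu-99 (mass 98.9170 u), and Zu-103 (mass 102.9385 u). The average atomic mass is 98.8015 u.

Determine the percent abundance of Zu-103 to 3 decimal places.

The remaining 53.21% is split between Zu-99 (fraction x) and Zu-103 (fraction 0.5321 − x).
Substituting: 98.9170x + 102.9385(0.5321 − x) = 52.95530109
(98.9170 − 102.9385)x = -1.81827476  ⇒  x = 0.45214, y = 0.07996
Zu-99: 45.214%, Zu-103: 7.996%.

7.996%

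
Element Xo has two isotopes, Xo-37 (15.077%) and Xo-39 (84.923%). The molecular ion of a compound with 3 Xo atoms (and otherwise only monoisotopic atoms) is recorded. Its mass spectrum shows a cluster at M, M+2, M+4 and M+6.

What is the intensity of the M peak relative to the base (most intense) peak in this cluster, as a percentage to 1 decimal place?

(0.15077 + 0.84923)^3 gives M 0.0034, M+2 0.0579, M+4 0.3262, M+6 0.6125; the largest is M+6.
P(M+6) = C(3,3) × 0.15077^0 × 0.84923^3 = 1 × 1.0000 × 0.61245754 = 0.612458 (base)
P(M) = C(3,0) × 0.15077^3 × 0.84923^0 = 1 × 0.00342724 × 1.0000 = 0.003427
Relative intensity = 0.003427 / 0.612458 × 100 = 0.6

0.6%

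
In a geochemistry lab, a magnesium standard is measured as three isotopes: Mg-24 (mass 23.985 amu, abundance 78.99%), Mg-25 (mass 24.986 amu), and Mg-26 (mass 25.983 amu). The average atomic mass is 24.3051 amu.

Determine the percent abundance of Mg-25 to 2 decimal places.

The remaining 21.01% is split between Mg-25 (fraction x) and Mg-26 (fraction 0.2101 − x).
Substituting: 24.986x + 25.983(0.2101 − x) = 5.3593485
(24.986 − 25.983)x = -0.0996798  ⇒  x = 0.09998, y = 0.11012
Mg-25: 10.00%, Mg-26: 11.01%.

10.00%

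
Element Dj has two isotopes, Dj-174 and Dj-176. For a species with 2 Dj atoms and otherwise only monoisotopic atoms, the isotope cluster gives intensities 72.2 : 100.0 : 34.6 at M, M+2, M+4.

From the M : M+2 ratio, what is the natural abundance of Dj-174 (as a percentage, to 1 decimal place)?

59.1%

Let p = fractional abundance of Dj-174. I(M+2)/I(M) = [C(2,1)·p^1·(1−p)] / p^2 = 2·(1−p)/p = 100.0/72.2 = 1.3850
(1−p)/p = 1.3850/2 = 0.6925  ⇒  p = 1/(1 + 0.6925) = 0.5908
Dj-174: 59.1%, Dj-176: 40.9%.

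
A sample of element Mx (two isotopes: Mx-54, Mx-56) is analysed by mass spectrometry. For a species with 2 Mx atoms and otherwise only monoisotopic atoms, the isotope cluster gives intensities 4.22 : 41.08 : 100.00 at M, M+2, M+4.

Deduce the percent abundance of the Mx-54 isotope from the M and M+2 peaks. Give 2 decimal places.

If p is the fraction of Mx that is Mx-54, then I(M+2)/I(M) = [C(2,1)·p^1·(1−p)] / p^2 = 2·(1−p)/p = 41.08/4.22 = 9.7346
(1−p)/p = 9.7346/2 = 4.8673  ⇒  p = 1/(1 + 4.8673) = 0.1704
Mx-54: 17.04%, Mx-56: 82.96%.

17.04%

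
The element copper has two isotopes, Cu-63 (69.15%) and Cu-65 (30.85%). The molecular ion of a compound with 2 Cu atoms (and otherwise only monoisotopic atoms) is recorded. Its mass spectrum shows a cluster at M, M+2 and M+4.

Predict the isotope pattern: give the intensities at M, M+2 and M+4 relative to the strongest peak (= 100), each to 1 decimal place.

Each Cu atom is independently Cu-63 (p = 0.6915) or Cu-65 (q = 0.3085); the cluster is the binomial expansion (p + q)^2.
P(M) = 0.6915^2 = 0.478172
P(M+2) = 2 × 0.6915^1 × 0.3085^1 = 0.426656
P(M+4) = 0.3085^2 = 0.095172
The M peak is largest (0.478172); scaling to 100 gives 100.0 : 89.2 : 19.9.

100.0 : 89.2 : 19.9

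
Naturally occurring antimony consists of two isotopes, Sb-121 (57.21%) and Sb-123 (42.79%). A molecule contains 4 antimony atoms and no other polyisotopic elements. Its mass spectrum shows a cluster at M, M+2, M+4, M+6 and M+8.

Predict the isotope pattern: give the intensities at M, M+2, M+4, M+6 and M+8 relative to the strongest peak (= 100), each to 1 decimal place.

29.8 : 89.1 : 100.0 : 49.9 : 9.3

Expanding (0.5721 + 0.4279)^4:
P(M) = 0.5721^4 = 0.107124
P(M+2) = 4 × 0.5721^3 × 0.4279^1 = 0.320493
P(M+4) = 6 × 0.5721^2 × 0.4279^2 = 0.359567
P(M+6) = 4 × 0.5721^1 × 0.4279^3 = 0.179291
P(M+8) = 0.4279^4 = 0.033525
The M+4 peak is largest (0.359567); scaling to 100 gives 29.8 : 89.1 : 100.0 : 49.9 : 9.3.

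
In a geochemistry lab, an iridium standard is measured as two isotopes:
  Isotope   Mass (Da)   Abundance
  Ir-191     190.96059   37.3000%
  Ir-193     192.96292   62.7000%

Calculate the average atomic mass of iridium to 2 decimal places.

The abundance-weighted mean is 0.373000 × 190.96059 + 0.627000 × 192.96292
= 71.228300 + 120.987751 = 192.216051 Da

192.22 Da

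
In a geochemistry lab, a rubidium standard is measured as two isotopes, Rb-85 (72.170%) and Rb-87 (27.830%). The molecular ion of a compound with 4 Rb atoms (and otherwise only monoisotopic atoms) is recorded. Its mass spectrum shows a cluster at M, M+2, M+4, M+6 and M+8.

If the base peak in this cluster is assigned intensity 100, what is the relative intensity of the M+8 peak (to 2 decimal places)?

1.43

Binomial terms of (0.72170 + 0.27830)^4: M 0.2713, M+2 0.4184, M+4 0.2420, M+6 0.0622, M+8 0.0060 → M+2 is the base peak.
P(M+2) = C(4,1) × 0.72170^3 × 0.27830^1 = 4 × 0.37589809 × 0.2783 = 0.418450 (base)
P(M+8) = C(4,4) × 0.72170^0 × 0.27830^4 = 1 × 1.0000 × 0.00599864 = 0.005999
Relative intensity = 0.005999 / 0.418450 × 100 = 1.43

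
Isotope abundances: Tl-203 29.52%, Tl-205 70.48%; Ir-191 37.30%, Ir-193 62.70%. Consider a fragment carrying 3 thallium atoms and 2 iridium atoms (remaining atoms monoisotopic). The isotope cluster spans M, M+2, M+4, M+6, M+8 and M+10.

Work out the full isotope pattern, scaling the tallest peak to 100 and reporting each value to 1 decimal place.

Thallium pattern (n=3): 0.02572463 : 0.18425524 : 0.43991564 : 0.35010449
Iridium pattern (n=2): 0.139129 : 0.467742 : 0.393129
Convolve the two distributions (both contribute in 2-u steps):
  M: 0.02572463×0.139129 = 0.003579
  M+2: 0.02572463×0.467742 + 0.18425524×0.139129 = 0.037668
  M+4: 0.02572463×0.393129 + 0.18425524×0.467742 + 0.43991564×0.139129 = 0.157502
  M+6: 0.18425524×0.393129 + 0.43991564×0.467742 + 0.35010449×0.139129 = 0.326913
  M+8: 0.43991564×0.393129 + 0.35010449×0.467742 = 0.336702
  M+10: 0.35010449×0.393129 = 0.137636
Scale to base peak (0.336702) = 100: 1.1 : 11.2 : 46.8 : 97.1 : 100.0 : 40.9

1.1 : 11.2 : 46.8 : 97.1 : 100.0 : 40.9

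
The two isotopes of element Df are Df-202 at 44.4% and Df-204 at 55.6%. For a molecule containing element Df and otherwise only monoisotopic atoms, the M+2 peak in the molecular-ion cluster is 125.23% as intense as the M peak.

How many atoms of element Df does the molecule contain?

1

The M+2/M ratio from n Df atoms is n · q/p = n · 0.556/0.444.
n = 1.2523 × 0.444/0.556 = 1.00 ≈ 1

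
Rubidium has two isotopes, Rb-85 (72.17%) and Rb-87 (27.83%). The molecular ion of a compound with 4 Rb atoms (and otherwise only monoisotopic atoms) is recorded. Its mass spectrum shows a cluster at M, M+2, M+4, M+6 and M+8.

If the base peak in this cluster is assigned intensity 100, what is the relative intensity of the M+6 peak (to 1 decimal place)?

14.9

Term probabilities: M 0.2713, M+2 0.4184, M+4 0.2420, M+6 0.0622, M+8 0.0060. Base peak = M+2.
P(M+2) = C(4,1) × 0.7217^3 × 0.2783^1 = 4 × 0.37589809 × 0.2783 = 0.418450 (base)
P(M+6) = C(4,3) × 0.7217^1 × 0.2783^3 = 4 × 0.7217 × 0.02155458 = 0.062224
Relative intensity = 0.062224 / 0.418450 × 100 = 14.9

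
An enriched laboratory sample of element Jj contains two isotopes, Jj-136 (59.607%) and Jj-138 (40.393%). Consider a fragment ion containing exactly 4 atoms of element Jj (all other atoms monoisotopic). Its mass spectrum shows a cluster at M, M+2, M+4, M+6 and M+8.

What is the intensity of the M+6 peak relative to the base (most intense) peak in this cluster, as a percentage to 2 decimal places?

45.18%

(0.59607 + 0.40393)^4 gives M 0.1262, M+2 0.3422, M+4 0.3478, M+6 0.1571, M+8 0.0266; the largest is M+4.
P(M+4) = C(4,2) × 0.59607^2 × 0.40393^2 = 6 × 0.35529944 × 0.16315944 = 0.347823 (base)
P(M+6) = C(4,3) × 0.59607^1 × 0.40393^3 = 4 × 0.59607 × 0.06590499 = 0.157136
Relative intensity = 0.157136 / 0.347823 × 100 = 45.18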